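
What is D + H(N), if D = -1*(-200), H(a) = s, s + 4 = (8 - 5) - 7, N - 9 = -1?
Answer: 192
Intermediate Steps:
N = 8 (N = 9 - 1 = 8)
s = -8 (s = -4 + ((8 - 5) - 7) = -4 + (3 - 7) = -4 - 4 = -8)
H(a) = -8
D = 200
D + H(N) = 200 - 8 = 192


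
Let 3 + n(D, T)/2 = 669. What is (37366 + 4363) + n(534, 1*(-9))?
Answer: 43061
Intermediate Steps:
n(D, T) = 1332 (n(D, T) = -6 + 2*669 = -6 + 1338 = 1332)
(37366 + 4363) + n(534, 1*(-9)) = (37366 + 4363) + 1332 = 41729 + 1332 = 43061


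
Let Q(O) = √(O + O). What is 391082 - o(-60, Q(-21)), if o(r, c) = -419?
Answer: 391501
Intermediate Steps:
Q(O) = √2*√O (Q(O) = √(2*O) = √2*√O)
391082 - o(-60, Q(-21)) = 391082 - 1*(-419) = 391082 + 419 = 391501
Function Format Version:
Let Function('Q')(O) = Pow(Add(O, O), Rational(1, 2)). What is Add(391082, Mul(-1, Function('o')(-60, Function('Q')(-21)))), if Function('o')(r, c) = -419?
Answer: 391501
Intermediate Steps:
Function('Q')(O) = Mul(Pow(2, Rational(1, 2)), Pow(O, Rational(1, 2))) (Function('Q')(O) = Pow(Mul(2, O), Rational(1, 2)) = Mul(Pow(2, Rational(1, 2)), Pow(O, Rational(1, 2))))
Add(391082, Mul(-1, Function('o')(-60, Function('Q')(-21)))) = Add(391082, Mul(-1, -419)) = Add(391082, 419) = 391501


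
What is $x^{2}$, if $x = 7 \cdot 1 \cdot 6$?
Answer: $1764$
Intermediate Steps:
$x = 42$ ($x = 7 \cdot 6 = 42$)
$x^{2} = 42^{2} = 1764$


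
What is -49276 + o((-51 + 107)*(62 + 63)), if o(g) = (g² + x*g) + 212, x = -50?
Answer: 48600936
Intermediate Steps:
o(g) = 212 + g² - 50*g (o(g) = (g² - 50*g) + 212 = 212 + g² - 50*g)
-49276 + o((-51 + 107)*(62 + 63)) = -49276 + (212 + ((-51 + 107)*(62 + 63))² - 50*(-51 + 107)*(62 + 63)) = -49276 + (212 + (56*125)² - 2800*125) = -49276 + (212 + 7000² - 50*7000) = -49276 + (212 + 49000000 - 350000) = -49276 + 48650212 = 48600936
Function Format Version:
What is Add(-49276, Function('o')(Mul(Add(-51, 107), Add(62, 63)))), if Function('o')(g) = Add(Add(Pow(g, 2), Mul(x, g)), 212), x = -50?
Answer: 48600936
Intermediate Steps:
Function('o')(g) = Add(212, Pow(g, 2), Mul(-50, g)) (Function('o')(g) = Add(Add(Pow(g, 2), Mul(-50, g)), 212) = Add(212, Pow(g, 2), Mul(-50, g)))
Add(-49276, Function('o')(Mul(Add(-51, 107), Add(62, 63)))) = Add(-49276, Add(212, Pow(Mul(Add(-51, 107), Add(62, 63)), 2), Mul(-50, Mul(Add(-51, 107), Add(62, 63))))) = Add(-49276, Add(212, Pow(Mul(56, 125), 2), Mul(-50, Mul(56, 125)))) = Add(-49276, Add(212, Pow(7000, 2), Mul(-50, 7000))) = Add(-49276, Add(212, 49000000, -350000)) = Add(-49276, 48650212) = 48600936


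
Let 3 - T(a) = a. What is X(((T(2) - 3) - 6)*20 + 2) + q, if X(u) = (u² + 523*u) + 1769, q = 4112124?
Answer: 4056223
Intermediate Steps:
T(a) = 3 - a
X(u) = 1769 + u² + 523*u
X(((T(2) - 3) - 6)*20 + 2) + q = (1769 + ((((3 - 1*2) - 3) - 6)*20 + 2)² + 523*((((3 - 1*2) - 3) - 6)*20 + 2)) + 4112124 = (1769 + ((((3 - 2) - 3) - 6)*20 + 2)² + 523*((((3 - 2) - 3) - 6)*20 + 2)) + 4112124 = (1769 + (((1 - 3) - 6)*20 + 2)² + 523*(((1 - 3) - 6)*20 + 2)) + 4112124 = (1769 + ((-2 - 6)*20 + 2)² + 523*((-2 - 6)*20 + 2)) + 4112124 = (1769 + (-8*20 + 2)² + 523*(-8*20 + 2)) + 4112124 = (1769 + (-160 + 2)² + 523*(-160 + 2)) + 4112124 = (1769 + (-158)² + 523*(-158)) + 4112124 = (1769 + 24964 - 82634) + 4112124 = -55901 + 4112124 = 4056223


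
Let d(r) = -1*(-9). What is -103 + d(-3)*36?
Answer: 221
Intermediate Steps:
d(r) = 9
-103 + d(-3)*36 = -103 + 9*36 = -103 + 324 = 221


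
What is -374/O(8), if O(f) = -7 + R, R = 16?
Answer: -374/9 ≈ -41.556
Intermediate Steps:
O(f) = 9 (O(f) = -7 + 16 = 9)
-374/O(8) = -374/9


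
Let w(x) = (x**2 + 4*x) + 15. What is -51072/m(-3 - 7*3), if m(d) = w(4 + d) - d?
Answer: -51072/359 ≈ -142.26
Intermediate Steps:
w(x) = 15 + x**2 + 4*x
m(d) = 31 + (4 + d)**2 + 3*d (m(d) = (15 + (4 + d)**2 + 4*(4 + d)) - d = (15 + (4 + d)**2 + (16 + 4*d)) - d = (31 + (4 + d)**2 + 4*d) - d = 31 + (4 + d)**2 + 3*d)
-51072/m(-3 - 7*3) = -51072/(47 + (-3 - 7*3)**2 + 11*(-3 - 7*3)) = -51072/(47 + (-3 - 21)**2 + 11*(-3 - 21)) = -51072/(47 + (-24)**2 + 11*(-24)) = -51072/(47 + 576 - 264) = -51072/359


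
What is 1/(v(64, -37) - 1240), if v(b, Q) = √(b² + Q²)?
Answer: -248/306427 - √5465/1532135 ≈ -0.00085758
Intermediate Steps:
v(b, Q) = √(Q² + b²)
1/(v(64, -37) - 1240) = 1/(√((-37)² + 64²) - 1240) = 1/(√(1369 + 4096) - 1240) = 1/(√5465 - 1240) = 1/(-1240 + √5465)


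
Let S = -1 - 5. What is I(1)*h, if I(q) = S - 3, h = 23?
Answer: -207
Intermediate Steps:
S = -6
I(q) = -9 (I(q) = -6 - 3 = -9)
I(1)*h = -9*23 = -207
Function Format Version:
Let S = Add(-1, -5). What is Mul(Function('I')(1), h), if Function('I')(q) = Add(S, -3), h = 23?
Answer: -207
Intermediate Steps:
S = -6
Function('I')(q) = -9 (Function('I')(q) = Add(-6, -3) = -9)
Mul(Function('I')(1), h) = Mul(-9, 23) = -207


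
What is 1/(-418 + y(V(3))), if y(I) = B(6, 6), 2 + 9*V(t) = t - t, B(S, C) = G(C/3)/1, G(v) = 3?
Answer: -1/415 ≈ -0.0024096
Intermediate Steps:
B(S, C) = 3 (B(S, C) = 3/1 = 3*1 = 3)
V(t) = -2/9 (V(t) = -2/9 + (t - t)/9 = -2/9 + (⅑)*0 = -2/9 + 0 = -2/9)
y(I) = 3
1/(-418 + y(V(3))) = 1/(-418 + 3) = 1/(-415) = -1/415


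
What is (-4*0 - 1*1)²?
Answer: 1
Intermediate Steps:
(-4*0 - 1*1)² = (0 - 1)² = (-1)² = 1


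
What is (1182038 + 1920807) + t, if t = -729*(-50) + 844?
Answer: 3140139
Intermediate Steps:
t = 37294 (t = 36450 + 844 = 37294)
(1182038 + 1920807) + t = (1182038 + 1920807) + 37294 = 3102845 + 37294 = 3140139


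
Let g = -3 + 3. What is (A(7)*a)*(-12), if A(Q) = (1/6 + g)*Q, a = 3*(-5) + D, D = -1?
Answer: 224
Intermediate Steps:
g = 0
a = -16 (a = 3*(-5) - 1 = -15 - 1 = -16)
A(Q) = Q/6 (A(Q) = (1/6 + 0)*Q = (⅙ + 0)*Q = Q/6)
(A(7)*a)*(-12) = (((⅙)*7)*(-16))*(-12) = ((7/6)*(-16))*(-12) = -56/3*(-12) = 224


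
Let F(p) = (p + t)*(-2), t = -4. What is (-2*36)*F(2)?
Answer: -288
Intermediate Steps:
F(p) = 8 - 2*p (F(p) = (p - 4)*(-2) = (-4 + p)*(-2) = 8 - 2*p)
(-2*36)*F(2) = (-2*36)*(8 - 2*2) = -72*(8 - 4) = -72*4 = -288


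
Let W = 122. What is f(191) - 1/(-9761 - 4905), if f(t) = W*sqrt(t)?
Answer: 1/14666 + 122*sqrt(191) ≈ 1686.1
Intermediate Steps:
f(t) = 122*sqrt(t)
f(191) - 1/(-9761 - 4905) = 122*sqrt(191) - 1/(-9761 - 4905) = 122*sqrt(191) - 1/(-14666) = 122*sqrt(191) - 1*(-1/14666) = 122*sqrt(191) + 1/14666 = 1/14666 + 122*sqrt(191)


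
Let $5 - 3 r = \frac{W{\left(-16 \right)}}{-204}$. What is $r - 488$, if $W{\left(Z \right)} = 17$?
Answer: $- \frac{17507}{36} \approx -486.31$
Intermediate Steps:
$r = \frac{61}{36}$ ($r = \frac{5}{3} - \frac{17 \frac{1}{-204}}{3} = \frac{5}{3} - \frac{17 \left(- \frac{1}{204}\right)}{3} = \frac{5}{3} - - \frac{1}{36} = \frac{5}{3} + \frac{1}{36} = \frac{61}{36} \approx 1.6944$)
$r - 488 = \frac{61}{36} - 488 = - \frac{17507}{36}$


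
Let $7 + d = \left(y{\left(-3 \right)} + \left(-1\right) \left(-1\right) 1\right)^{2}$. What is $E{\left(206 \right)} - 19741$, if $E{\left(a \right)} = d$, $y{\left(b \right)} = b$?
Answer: $-19744$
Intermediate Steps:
$d = -3$ ($d = -7 + \left(-3 + \left(-1\right) \left(-1\right) 1\right)^{2} = -7 + \left(-3 + 1 \cdot 1\right)^{2} = -7 + \left(-3 + 1\right)^{2} = -7 + \left(-2\right)^{2} = -7 + 4 = -3$)
$E{\left(a \right)} = -3$
$E{\left(206 \right)} - 19741 = -3 - 19741 = -19744$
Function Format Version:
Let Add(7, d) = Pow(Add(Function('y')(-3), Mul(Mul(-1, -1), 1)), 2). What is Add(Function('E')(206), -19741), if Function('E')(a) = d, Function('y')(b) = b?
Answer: -19744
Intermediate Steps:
d = -3 (d = Add(-7, Pow(Add(-3, Mul(Mul(-1, -1), 1)), 2)) = Add(-7, Pow(Add(-3, Mul(1, 1)), 2)) = Add(-7, Pow(Add(-3, 1), 2)) = Add(-7, Pow(-2, 2)) = Add(-7, 4) = -3)
Function('E')(a) = -3
Add(Function('E')(206), -19741) = Add(-3, -19741) = -19744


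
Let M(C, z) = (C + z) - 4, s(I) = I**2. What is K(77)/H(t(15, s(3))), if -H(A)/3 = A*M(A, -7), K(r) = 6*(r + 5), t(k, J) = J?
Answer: 82/9 ≈ 9.1111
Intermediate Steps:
K(r) = 30 + 6*r (K(r) = 6*(5 + r) = 30 + 6*r)
M(C, z) = -4 + C + z
H(A) = -3*A*(-11 + A) (H(A) = -3*A*(-4 + A - 7) = -3*A*(-11 + A))
K(77)/H(t(15, s(3))) = (30 + 6*77)/((3*3**2*(11 - 1*3**2))) = (30 + 462)/((3*9*(11 - 1*9))) = 492/((3*9*(11 - 9))) = 492/((3*9*2)) = 492/54 = 492*(1/54) = 82/9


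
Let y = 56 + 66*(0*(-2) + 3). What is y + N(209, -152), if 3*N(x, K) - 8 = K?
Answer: 206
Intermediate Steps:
N(x, K) = 8/3 + K/3
y = 254 (y = 56 + 66*(0 + 3) = 56 + 66*3 = 56 + 198 = 254)
y + N(209, -152) = 254 + (8/3 + (⅓)*(-152)) = 254 + (8/3 - 152/3) = 254 - 48 = 206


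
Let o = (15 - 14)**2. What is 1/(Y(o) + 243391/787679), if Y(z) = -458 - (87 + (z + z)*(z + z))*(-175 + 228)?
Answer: -787679/4159489408 ≈ -0.00018937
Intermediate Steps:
o = 1 (o = 1**2 = 1)
Y(z) = -5069 - 212*z**2 (Y(z) = -458 - (87 + (2*z)*(2*z))*53 = -458 - (87 + 4*z**2)*53 = -458 - (4611 + 212*z**2) = -458 + (-4611 - 212*z**2) = -5069 - 212*z**2)
1/(Y(o) + 243391/787679) = 1/((-5069 - 212*1**2) + 243391/787679) = 1/((-5069 - 212*1) + 243391*(1/787679)) = 1/((-5069 - 212) + 243391/787679) = 1/(-5281 + 243391/787679) = 1/(-4159489408/787679) = -787679/4159489408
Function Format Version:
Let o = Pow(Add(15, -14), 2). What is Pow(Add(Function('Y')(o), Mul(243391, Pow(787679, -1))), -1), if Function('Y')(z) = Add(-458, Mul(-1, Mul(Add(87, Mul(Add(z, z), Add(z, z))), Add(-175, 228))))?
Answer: Rational(-787679, 4159489408) ≈ -0.00018937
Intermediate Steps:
o = 1 (o = Pow(1, 2) = 1)
Function('Y')(z) = Add(-5069, Mul(-212, Pow(z, 2))) (Function('Y')(z) = Add(-458, Mul(-1, Mul(Add(87, Mul(Mul(2, z), Mul(2, z))), 53))) = Add(-458, Mul(-1, Mul(Add(87, Mul(4, Pow(z, 2))), 53))) = Add(-458, Mul(-1, Add(4611, Mul(212, Pow(z, 2))))) = Add(-458, Add(-4611, Mul(-212, Pow(z, 2)))) = Add(-5069, Mul(-212, Pow(z, 2))))
Pow(Add(Function('Y')(o), Mul(243391, Pow(787679, -1))), -1) = Pow(Add(Add(-5069, Mul(-212, Pow(1, 2))), Mul(243391, Pow(787679, -1))), -1) = Pow(Add(Add(-5069, Mul(-212, 1)), Mul(243391, Rational(1, 787679))), -1) = Pow(Add(Add(-5069, -212), Rational(243391, 787679)), -1) = Pow(Add(-5281, Rational(243391, 787679)), -1) = Pow(Rational(-4159489408, 787679), -1) = Rational(-787679, 4159489408)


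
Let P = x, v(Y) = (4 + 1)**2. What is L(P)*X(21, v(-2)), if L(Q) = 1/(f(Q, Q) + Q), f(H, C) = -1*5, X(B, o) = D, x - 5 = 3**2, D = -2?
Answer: -2/9 ≈ -0.22222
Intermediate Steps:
v(Y) = 25 (v(Y) = 5**2 = 25)
x = 14 (x = 5 + 3**2 = 5 + 9 = 14)
X(B, o) = -2
f(H, C) = -5
P = 14
L(Q) = 1/(-5 + Q)
L(P)*X(21, v(-2)) = -2/(-5 + 14) = -2/9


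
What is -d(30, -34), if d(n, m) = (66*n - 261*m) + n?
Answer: -10884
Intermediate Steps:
d(n, m) = -261*m + 67*n (d(n, m) = (-261*m + 66*n) + n = -261*m + 67*n)
-d(30, -34) = -(-261*(-34) + 67*30) = -(8874 + 2010) = -1*10884 = -10884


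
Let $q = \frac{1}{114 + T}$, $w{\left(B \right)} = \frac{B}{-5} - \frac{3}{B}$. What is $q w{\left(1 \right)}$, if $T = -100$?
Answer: $- \frac{8}{35} \approx -0.22857$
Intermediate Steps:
$w{\left(B \right)} = - \frac{3}{B} - \frac{B}{5}$ ($w{\left(B \right)} = B \left(- \frac{1}{5}\right) - \frac{3}{B} = - \frac{B}{5} - \frac{3}{B} = - \frac{3}{B} - \frac{B}{5}$)
$q = \frac{1}{14}$ ($q = \frac{1}{114 - 100} = \frac{1}{14} \approx 0.071429$)
$q w{\left(1 \right)} = \frac{- \frac{3}{1} - \frac{1}{5}}{14} = \frac{\left(-3\right) 1 - \frac{1}{5}}{14} = \frac{-3 - \frac{1}{5}}{14} = \frac{1}{14} \left(- \frac{16}{5}\right) = - \frac{8}{35}$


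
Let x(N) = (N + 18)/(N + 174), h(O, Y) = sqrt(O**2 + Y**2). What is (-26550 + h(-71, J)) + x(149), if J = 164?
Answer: -8575483/323 + sqrt(31937) ≈ -26371.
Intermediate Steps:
x(N) = (18 + N)/(174 + N)
(-26550 + h(-71, J)) + x(149) = (-26550 + sqrt((-71)**2 + 164**2)) + (18 + 149)/(174 + 149) = (-26550 + sqrt(5041 + 26896)) + 167/323 = (-26550 + sqrt(31937)) + (1/323)*167 = (-26550 + sqrt(31937)) + 167/323 = -8575483/323 + sqrt(31937)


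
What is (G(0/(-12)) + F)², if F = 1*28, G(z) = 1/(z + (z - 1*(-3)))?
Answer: 7225/9 ≈ 802.78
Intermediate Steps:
G(z) = 1/(3 + 2*z) (G(z) = 1/(z + (z + 3)) = 1/(z + (3 + z)) = 1/(3 + 2*z))
F = 28
(G(0/(-12)) + F)² = (1/(3 + 2*(0/(-12))) + 28)² = (1/(3 + 2*(0*(-1/12))) + 28)² = (1/(3 + 2*0) + 28)² = (1/(3 + 0) + 28)² = (1/3 + 28)² = (⅓ + 28)² = (85/3)² = 7225/9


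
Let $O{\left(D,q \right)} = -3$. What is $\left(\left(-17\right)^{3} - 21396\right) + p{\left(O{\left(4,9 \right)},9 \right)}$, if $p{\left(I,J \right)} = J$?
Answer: $-26300$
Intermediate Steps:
$\left(\left(-17\right)^{3} - 21396\right) + p{\left(O{\left(4,9 \right)},9 \right)} = \left(\left(-17\right)^{3} - 21396\right) + 9 = \left(-4913 - 21396\right) + 9 = -26309 + 9 = -26300$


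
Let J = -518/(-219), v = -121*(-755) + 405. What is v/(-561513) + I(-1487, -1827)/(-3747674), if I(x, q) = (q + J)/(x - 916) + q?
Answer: -4296025197601724/26367576602671377 ≈ -0.16293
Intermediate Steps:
v = 91760 (v = 91355 + 405 = 91760)
J = 518/219 (J = -518*(-1/219) = 518/219 ≈ 2.3653)
I(x, q) = q + (518/219 + q)/(-916 + x) (I(x, q) = (q + 518/219)/(x - 916) + q = (518/219 + q)/(-916 + x) + q = q + (518/219 + q)/(-916 + x))
v/(-561513) + I(-1487, -1827)/(-3747674) = 91760/(-561513) + ((518/219 - 915*(-1827) - 1827*(-1487))/(-916 - 1487))/(-3747674) = 91760*(-1/561513) + ((518/219 + 1671705 + 2716749)/(-2403))*(-1/3747674) = -91760/561513 - 1/2403*961071944/219*(-1/3747674) = -91760/561513 - 961071944/526257*(-1/3747674) = -91760/561513 + 68647996/140874262587 = -4296025197601724/26367576602671377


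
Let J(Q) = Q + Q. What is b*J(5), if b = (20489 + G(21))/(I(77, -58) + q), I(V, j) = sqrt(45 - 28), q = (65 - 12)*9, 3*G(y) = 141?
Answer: 12244590/28439 - 25670*sqrt(17)/28439 ≈ 426.83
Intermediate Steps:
G(y) = 47 (G(y) = (1/3)*141 = 47)
J(Q) = 2*Q
q = 477 (q = 53*9 = 477)
I(V, j) = sqrt(17)
b = 20536/(477 + sqrt(17)) (b = (20489 + 47)/(sqrt(17) + 477) = 20536/(477 + sqrt(17)) ≈ 42.683)
b*J(5) = (1224459/28439 - 2567*sqrt(17)/28439)*(2*5) = (1224459/28439 - 2567*sqrt(17)/28439)*10 = 12244590/28439 - 25670*sqrt(17)/28439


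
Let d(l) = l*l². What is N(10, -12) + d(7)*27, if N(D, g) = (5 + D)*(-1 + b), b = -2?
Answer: 9216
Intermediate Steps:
d(l) = l³
N(D, g) = -15 - 3*D (N(D, g) = (5 + D)*(-1 - 2) = (5 + D)*(-3) = -15 - 3*D)
N(10, -12) + d(7)*27 = (-15 - 3*10) + 7³*27 = (-15 - 30) + 343*27 = -45 + 9261 = 9216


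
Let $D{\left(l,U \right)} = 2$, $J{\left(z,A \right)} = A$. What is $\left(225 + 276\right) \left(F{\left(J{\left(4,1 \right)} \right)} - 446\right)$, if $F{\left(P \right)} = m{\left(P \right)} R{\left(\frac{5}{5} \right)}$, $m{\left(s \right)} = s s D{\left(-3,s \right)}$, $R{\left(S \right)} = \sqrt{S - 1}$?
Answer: $-223446$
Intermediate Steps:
$R{\left(S \right)} = \sqrt{-1 + S}$
$m{\left(s \right)} = 2 s^{2}$ ($m{\left(s \right)} = s s 2 = s^{2} \cdot 2 = 2 s^{2}$)
$F{\left(P \right)} = 0$ ($F{\left(P \right)} = 2 P^{2} \sqrt{-1 + \frac{5}{5}} = 2 P^{2} \sqrt{-1 + 5 \cdot \frac{1}{5}} = 2 P^{2} \sqrt{-1 + 1} = 2 P^{2} \sqrt{0} = 2 P^{2} \cdot 0 = 0$)
$\left(225 + 276\right) \left(F{\left(J{\left(4,1 \right)} \right)} - 446\right) = \left(225 + 276\right) \left(0 - 446\right) = 501 \left(-446\right) = -223446$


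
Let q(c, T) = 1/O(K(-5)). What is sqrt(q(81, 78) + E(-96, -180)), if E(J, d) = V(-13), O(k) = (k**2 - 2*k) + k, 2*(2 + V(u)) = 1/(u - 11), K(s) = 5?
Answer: I*sqrt(7095)/60 ≈ 1.4039*I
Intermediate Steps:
V(u) = -2 + 1/(2*(-11 + u)) (V(u) = -2 + 1/(2*(u - 11)) = -2 + 1/(2*(-11 + u)))
O(k) = k**2 - k
q(c, T) = 1/20 (q(c, T) = 1/(5*(-1 + 5)) = 1/(5*4) = 1/20)
E(J, d) = -97/48 (E(J, d) = (45 - 4*(-13))/(2*(-11 - 13)) = (1/2)*(45 + 52)/(-24) = (1/2)*(-1/24)*97 = -97/48)
sqrt(q(81, 78) + E(-96, -180)) = sqrt(1/20 - 97/48) = sqrt(-473/240) = I*sqrt(7095)/60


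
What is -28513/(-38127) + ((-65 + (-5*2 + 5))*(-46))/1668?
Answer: 14194052/5299653 ≈ 2.6783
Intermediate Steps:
-28513/(-38127) + ((-65 + (-5*2 + 5))*(-46))/1668 = -28513*(-1/38127) + ((-65 + (-10 + 5))*(-46))*(1/1668) = 28513/38127 + ((-65 - 5)*(-46))*(1/1668) = 28513/38127 - 70*(-46)*(1/1668) = 28513/38127 + 3220*(1/1668) = 28513/38127 + 805/417 = 14194052/5299653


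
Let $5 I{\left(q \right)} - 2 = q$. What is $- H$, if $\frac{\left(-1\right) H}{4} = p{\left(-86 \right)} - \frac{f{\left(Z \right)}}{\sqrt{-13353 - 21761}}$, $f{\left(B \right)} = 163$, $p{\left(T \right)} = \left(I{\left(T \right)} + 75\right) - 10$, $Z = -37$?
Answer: $\frac{964}{5} + \frac{326 i \sqrt{35114}}{17557} \approx 192.8 + 3.4794 i$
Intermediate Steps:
$I{\left(q \right)} = \frac{2}{5} + \frac{q}{5}$
$p{\left(T \right)} = \frac{327}{5} + \frac{T}{5}$ ($p{\left(T \right)} = \left(\left(\frac{2}{5} + \frac{T}{5}\right) + 75\right) - 10 = \left(\frac{377}{5} + \frac{T}{5}\right) - 10 = \frac{327}{5} + \frac{T}{5}$)
$H = - \frac{964}{5} - \frac{326 i \sqrt{35114}}{17557}$ ($H = - 4 \left(\left(\frac{327}{5} + \frac{1}{5} \left(-86\right)\right) - \frac{163}{\sqrt{-13353 - 21761}}\right) = - 4 \left(\left(\frac{327}{5} - \frac{86}{5}\right) - \frac{163}{\sqrt{-35114}}\right) = - 4 \left(\frac{241}{5} - \frac{163}{i \sqrt{35114}}\right) = - 4 \left(\frac{241}{5} - 163 \left(- \frac{i \sqrt{35114}}{35114}\right)\right) = - 4 \left(\frac{241}{5} - - \frac{163 i \sqrt{35114}}{35114}\right) = - 4 \left(\frac{241}{5} + \frac{163 i \sqrt{35114}}{35114}\right) = - \frac{964}{5} - \frac{326 i \sqrt{35114}}{17557} \approx -192.8 - 3.4794 i$)
$- H = - (- \frac{964}{5} - \frac{326 i \sqrt{35114}}{17557}) = \frac{964}{5} + \frac{326 i \sqrt{35114}}{17557}$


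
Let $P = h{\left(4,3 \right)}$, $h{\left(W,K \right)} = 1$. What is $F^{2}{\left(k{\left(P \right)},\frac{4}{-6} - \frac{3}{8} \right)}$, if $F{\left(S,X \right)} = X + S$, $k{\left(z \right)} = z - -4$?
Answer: $\frac{9025}{576} \approx 15.668$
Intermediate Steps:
$P = 1$
$k{\left(z \right)} = 4 + z$ ($k{\left(z \right)} = z + 4 = 4 + z$)
$F{\left(S,X \right)} = S + X$
$F^{2}{\left(k{\left(P \right)},\frac{4}{-6} - \frac{3}{8} \right)} = \left(\left(4 + 1\right) + \left(\frac{4}{-6} - \frac{3}{8}\right)\right)^{2} = \left(5 + \left(4 \left(- \frac{1}{6}\right) - \frac{3}{8}\right)\right)^{2} = \left(5 - \frac{25}{24}\right)^{2} = \left(\frac{95}{24}\right)^{2} = \frac{9025}{576}$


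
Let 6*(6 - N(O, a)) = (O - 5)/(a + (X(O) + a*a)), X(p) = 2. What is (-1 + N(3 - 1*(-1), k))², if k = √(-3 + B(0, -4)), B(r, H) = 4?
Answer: 14641/576 ≈ 25.418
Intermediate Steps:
k = 1 (k = √(-3 + 4) = √1 = 1)
N(O, a) = 6 - (-5 + O)/(6*(2 + a + a²)) (N(O, a) = 6 - (O - 5)/(6*(a + (2 + a*a))) = 6 - (-5 + O)/(6*(a + (2 + a²))) = 6 - (-5 + O)/(6*(2 + a + a²)))
(-1 + N(3 - 1*(-1), k))² = (-1 + (77 - (3 - 1*(-1)) + 36*1 + 36*1²)/(6*(2 + 1 + 1²)))² = (-1 + (77 - (3 + 1) + 36 + 36*1)/(6*(2 + 1 + 1)))² = (-1 + (⅙)*(77 - 1*4 + 36 + 36)/4)² = (-1 + (⅙)*(¼)*(77 - 4 + 36 + 36))² = (-1 + (⅙)*(¼)*145)² = (-1 + 145/24)² = (121/24)² = 14641/576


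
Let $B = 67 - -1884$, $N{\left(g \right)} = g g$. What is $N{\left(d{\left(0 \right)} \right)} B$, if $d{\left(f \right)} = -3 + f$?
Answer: $17559$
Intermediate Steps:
$N{\left(g \right)} = g^{2}$
$B = 1951$ ($B = 67 + 1884 = 1951$)
$N{\left(d{\left(0 \right)} \right)} B = \left(-3 + 0\right)^{2} \cdot 1951 = \left(-3\right)^{2} \cdot 1951 = 9 \cdot 1951 = 17559$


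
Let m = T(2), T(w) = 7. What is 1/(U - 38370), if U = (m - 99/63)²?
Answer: -49/1878686 ≈ -2.6082e-5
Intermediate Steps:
m = 7
U = 1444/49 (U = (7 - 99/63)² = (7 - 99*1/63)² = (7 - 11/7)² = (38/7)² = 1444/49 ≈ 29.469)
1/(U - 38370) = 1/(1444/49 - 38370) = 1/(-1878686/49) = -49/1878686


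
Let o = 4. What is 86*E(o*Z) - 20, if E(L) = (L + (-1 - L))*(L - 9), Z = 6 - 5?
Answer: 410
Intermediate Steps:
Z = 1
E(L) = 9 - L (E(L) = -(-9 + L) = 9 - L)
86*E(o*Z) - 20 = 86*(9 - 4) - 20 = 86*5 - 20 = 430 - 20 = 410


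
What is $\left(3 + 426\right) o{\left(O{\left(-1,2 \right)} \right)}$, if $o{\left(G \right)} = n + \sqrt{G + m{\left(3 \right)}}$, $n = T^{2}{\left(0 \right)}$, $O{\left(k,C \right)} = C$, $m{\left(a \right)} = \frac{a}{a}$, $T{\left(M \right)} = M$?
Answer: $429 \sqrt{3} \approx 743.05$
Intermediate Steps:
$m{\left(a \right)} = 1$
$n = 0$ ($n = 0^{2} = 0$)
$o{\left(G \right)} = \sqrt{1 + G}$ ($o{\left(G \right)} = 0 + \sqrt{G + 1} = 0 + \sqrt{1 + G} = \sqrt{1 + G}$)
$\left(3 + 426\right) o{\left(O{\left(-1,2 \right)} \right)} = \left(3 + 426\right) \sqrt{1 + 2} = 429 \sqrt{3}$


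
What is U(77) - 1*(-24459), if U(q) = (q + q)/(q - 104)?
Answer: 660239/27 ≈ 24453.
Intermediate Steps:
U(q) = 2*q/(-104 + q) (U(q) = (2*q)/(-104 + q) = 2*q/(-104 + q))
U(77) - 1*(-24459) = 2*77/(-104 + 77) - 1*(-24459) = 2*77/(-27) + 24459 = 2*77*(-1/27) + 24459 = -154/27 + 24459 = 660239/27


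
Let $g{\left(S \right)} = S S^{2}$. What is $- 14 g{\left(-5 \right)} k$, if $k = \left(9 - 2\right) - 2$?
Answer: $8750$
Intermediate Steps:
$k = 5$ ($k = \left(9 - 2\right) - 2 = 7 - 2 = 5$)
$g{\left(S \right)} = S^{3}$
$- 14 g{\left(-5 \right)} k = - 14 \left(-5\right)^{3} \cdot 5 = \left(-14\right) \left(-125\right) 5 = 1750 \cdot 5 = 8750$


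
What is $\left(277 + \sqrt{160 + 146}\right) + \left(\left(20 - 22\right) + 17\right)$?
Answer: $292 + 3 \sqrt{34} \approx 309.49$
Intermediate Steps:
$\left(277 + \sqrt{160 + 146}\right) + \left(\left(20 - 22\right) + 17\right) = \left(277 + \sqrt{306}\right) + \left(-2 + 17\right) = \left(277 + 3 \sqrt{34}\right) + 15 = 292 + 3 \sqrt{34}$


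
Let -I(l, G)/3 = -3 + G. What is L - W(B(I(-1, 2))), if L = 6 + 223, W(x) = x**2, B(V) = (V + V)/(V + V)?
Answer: 228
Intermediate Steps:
I(l, G) = 9 - 3*G (I(l, G) = -3*(-3 + G) = 9 - 3*G)
B(V) = 1 (B(V) = (2*V)/((2*V)) = (2*V)*(1/(2*V)) = 1)
L = 229
L - W(B(I(-1, 2))) = 229 - 1*1**2 = 229 - 1*1 = 229 - 1 = 228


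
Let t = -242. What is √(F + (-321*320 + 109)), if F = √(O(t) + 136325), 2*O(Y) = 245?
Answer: √(-410444 + 2*√545790)/2 ≈ 319.75*I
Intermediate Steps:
O(Y) = 245/2 (O(Y) = (½)*245 = 245/2)
F = √545790/2 (F = √(245/2 + 136325) = √(272895/2) = √545790/2 ≈ 369.39)
√(F + (-321*320 + 109)) = √(√545790/2 + (-321*320 + 109)) = √(√545790/2 + (-102720 + 109)) = √(√545790/2 - 102611) = √(-102611 + √545790/2)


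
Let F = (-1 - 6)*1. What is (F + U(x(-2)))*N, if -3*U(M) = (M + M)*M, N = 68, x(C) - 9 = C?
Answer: -8092/3 ≈ -2697.3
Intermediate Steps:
x(C) = 9 + C
F = -7 (F = -7*1 = -7)
U(M) = -2*M²/3 (U(M) = -(M + M)*M/3 = -2*M*M/3 = -2*M²/3)
(F + U(x(-2)))*N = (-7 - 2*(9 - 2)²/3)*68 = (-7 - ⅔*7²)*68 = (-7 - ⅔*49)*68 = (-7 - 98/3)*68 = -119/3*68 = -8092/3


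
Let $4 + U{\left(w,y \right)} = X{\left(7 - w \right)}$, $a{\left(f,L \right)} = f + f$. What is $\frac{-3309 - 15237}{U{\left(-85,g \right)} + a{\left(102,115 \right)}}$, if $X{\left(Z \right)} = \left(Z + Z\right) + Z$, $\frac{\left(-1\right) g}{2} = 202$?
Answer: $- \frac{9273}{238} \approx -38.962$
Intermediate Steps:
$g = -404$ ($g = \left(-2\right) 202 = -404$)
$a{\left(f,L \right)} = 2 f$
$X{\left(Z \right)} = 3 Z$ ($X{\left(Z \right)} = 2 Z + Z = 3 Z$)
$U{\left(w,y \right)} = 17 - 3 w$ ($U{\left(w,y \right)} = -4 + 3 \left(7 - w\right) = -4 - \left(-21 + 3 w\right) = 17 - 3 w$)
$\frac{-3309 - 15237}{U{\left(-85,g \right)} + a{\left(102,115 \right)}} = \frac{-3309 - 15237}{\left(17 - -255\right) + 2 \cdot 102} = - \frac{18546}{\left(17 + 255\right) + 204} = - \frac{18546}{272 + 204} = - \frac{18546}{476} = \left(-18546\right) \frac{1}{476} = - \frac{9273}{238}$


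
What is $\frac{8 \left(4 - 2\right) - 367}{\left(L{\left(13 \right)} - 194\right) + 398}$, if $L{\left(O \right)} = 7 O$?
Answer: $- \frac{351}{295} \approx -1.1898$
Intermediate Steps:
$\frac{8 \left(4 - 2\right) - 367}{\left(L{\left(13 \right)} - 194\right) + 398} = \frac{8 \left(4 - 2\right) - 367}{\left(7 \cdot 13 - 194\right) + 398} = \frac{8 \left(4 - 2\right) - 367}{\left(91 - 194\right) + 398} = \frac{8 \cdot 2 - 367}{-103 + 398} = \frac{16 - 367}{295} = \left(-351\right) \frac{1}{295} = - \frac{351}{295}$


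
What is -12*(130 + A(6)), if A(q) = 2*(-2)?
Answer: -1512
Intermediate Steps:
A(q) = -4
-12*(130 + A(6)) = -12*(130 - 4) = -12*126 = -1512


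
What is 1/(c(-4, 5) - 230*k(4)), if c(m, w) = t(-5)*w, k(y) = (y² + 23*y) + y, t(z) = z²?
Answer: -1/25635 ≈ -3.9009e-5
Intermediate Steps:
k(y) = y² + 24*y
c(m, w) = 25*w (c(m, w) = (-5)²*w = 25*w)
1/(c(-4, 5) - 230*k(4)) = 1/(25*5 - 920*(24 + 4)) = 1/(125 - 920*28) = 1/(125 - 230*112) = 1/(125 - 25760) = 1/(-25635) = -1/25635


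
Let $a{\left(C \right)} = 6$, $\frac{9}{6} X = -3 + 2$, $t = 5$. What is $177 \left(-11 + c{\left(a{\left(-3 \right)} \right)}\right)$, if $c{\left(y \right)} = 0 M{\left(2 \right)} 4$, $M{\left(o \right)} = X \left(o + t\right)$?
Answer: $-1947$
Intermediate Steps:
$X = - \frac{2}{3}$ ($X = \frac{2 \left(-3 + 2\right)}{3} = \frac{2}{3} \left(-1\right) = - \frac{2}{3} \approx -0.66667$)
$M{\left(o \right)} = - \frac{10}{3} - \frac{2 o}{3}$ ($M{\left(o \right)} = - \frac{2 \left(o + 5\right)}{3} = - \frac{2 \left(5 + o\right)}{3} = - \frac{10}{3} - \frac{2 o}{3}$)
$c{\left(y \right)} = 0$ ($c{\left(y \right)} = 0 \left(- \frac{10}{3} - \frac{4}{3}\right) 4 = 0 \left(- \frac{14}{3}\right) 4 = 0 \cdot 4 = 0$)
$177 \left(-11 + c{\left(a{\left(-3 \right)} \right)}\right) = 177 \left(-11 + 0\right) = 177 \left(-11\right) = -1947$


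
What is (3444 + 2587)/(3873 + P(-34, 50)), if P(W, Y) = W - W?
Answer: 6031/3873 ≈ 1.5572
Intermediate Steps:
P(W, Y) = 0
(3444 + 2587)/(3873 + P(-34, 50)) = (3444 + 2587)/(3873 + 0) = 6031/3873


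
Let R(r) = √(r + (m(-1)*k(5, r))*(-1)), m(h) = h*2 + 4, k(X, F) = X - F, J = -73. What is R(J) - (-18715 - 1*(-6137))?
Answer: 12578 + I*√229 ≈ 12578.0 + 15.133*I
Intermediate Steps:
m(h) = 4 + 2*h (m(h) = 2*h + 4 = 4 + 2*h)
R(r) = √(-10 + 3*r) (R(r) = √(r + ((4 + 2*(-1))*(5 - r))*(-1)) = √(r + ((4 - 2)*(5 - r))*(-1)) = √(r + (2*(5 - r))*(-1)) = √(r + (10 - 2*r)*(-1)) = √(r + (-10 + 2*r)) = √(-10 + 3*r))
R(J) - (-18715 - 1*(-6137)) = √(-10 + 3*(-73)) - (-18715 - 1*(-6137)) = √(-10 - 219) - (-18715 + 6137) = √(-229) - 1*(-12578) = I*√229 + 12578 = 12578 + I*√229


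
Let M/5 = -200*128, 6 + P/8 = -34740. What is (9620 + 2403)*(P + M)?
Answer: -4880953264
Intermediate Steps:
P = -277968 (P = -48 + 8*(-34740) = -48 - 277920 = -277968)
M = -128000 (M = 5*(-200*128) = 5*(-25600) = -128000)
(9620 + 2403)*(P + M) = (9620 + 2403)*(-277968 - 128000) = 12023*(-405968) = -4880953264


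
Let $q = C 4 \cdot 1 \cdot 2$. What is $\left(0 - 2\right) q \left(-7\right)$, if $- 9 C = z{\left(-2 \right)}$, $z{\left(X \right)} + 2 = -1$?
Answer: $\frac{112}{3} \approx 37.333$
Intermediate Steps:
$z{\left(X \right)} = -3$ ($z{\left(X \right)} = -2 - 1 = -3$)
$C = \frac{1}{3}$ ($C = \left(- \frac{1}{9}\right) \left(-3\right) = \frac{1}{3} \approx 0.33333$)
$q = \frac{8}{3}$ ($q = \frac{1}{3} \cdot 4 \cdot 1 \cdot 2 = \frac{4}{3} \cdot 2 = \frac{8}{3} \approx 2.6667$)
$\left(0 - 2\right) q \left(-7\right) = \left(0 - 2\right) \frac{8}{3} \left(-7\right) = \left(-2\right) \frac{8}{3} \left(-7\right) = \left(- \frac{16}{3}\right) \left(-7\right) = \frac{112}{3}$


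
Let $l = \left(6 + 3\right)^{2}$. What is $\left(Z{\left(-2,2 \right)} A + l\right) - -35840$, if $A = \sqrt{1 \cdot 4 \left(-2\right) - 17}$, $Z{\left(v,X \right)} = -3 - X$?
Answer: $35921 - 25 i \approx 35921.0 - 25.0 i$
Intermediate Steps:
$l = 81$ ($l = 9^{2} = 81$)
$A = 5 i$ ($A = \sqrt{4 \left(-2\right) - 17} = \sqrt{-8 - 17} = \sqrt{-25} = 5 i \approx 5.0 i$)
$\left(Z{\left(-2,2 \right)} A + l\right) - -35840 = \left(\left(-3 - 2\right) 5 i + 81\right) - -35840 = \left(\left(-3 - 2\right) 5 i + 81\right) + 35840 = \left(- 5 \cdot 5 i + 81\right) + 35840 = \left(- 25 i + 81\right) + 35840 = \left(81 - 25 i\right) + 35840 = 35921 - 25 i$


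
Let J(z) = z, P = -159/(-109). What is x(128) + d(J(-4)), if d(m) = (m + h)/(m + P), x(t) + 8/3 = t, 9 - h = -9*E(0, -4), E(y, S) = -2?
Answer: 108403/831 ≈ 130.45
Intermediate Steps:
P = 159/109 (P = -159*(-1/109) = 159/109 ≈ 1.4587)
h = -9 (h = 9 - (-9)*(-2) = 9 - 1*18 = 9 - 18 = -9)
x(t) = -8/3 + t
d(m) = (-9 + m)/(159/109 + m) (d(m) = (m - 9)/(m + 159/109) = (-9 + m)/(159/109 + m))
x(128) + d(J(-4)) = (-8/3 + 128) + 109*(-9 - 4)/(159 + 109*(-4)) = 376/3 + 109*(-13)/(159 - 436) = 376/3 + 109*(-13)/(-277) = 376/3 + 109*(-1/277)*(-13) = 376/3 + 1417/277 = 108403/831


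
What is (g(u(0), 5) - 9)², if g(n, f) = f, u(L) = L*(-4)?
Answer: 16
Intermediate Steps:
u(L) = -4*L
(g(u(0), 5) - 9)² = (5 - 9)² = (-4)² = 16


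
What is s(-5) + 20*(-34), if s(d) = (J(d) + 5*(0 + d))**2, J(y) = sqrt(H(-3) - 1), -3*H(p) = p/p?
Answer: -169/3 - 100*I*sqrt(3)/3 ≈ -56.333 - 57.735*I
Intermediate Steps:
H(p) = -1/3 (H(p) = -p/(3*p) = -1/3*1 = -1/3)
J(y) = 2*I*sqrt(3)/3 (J(y) = sqrt(-1/3 - 1) = sqrt(-4/3) = 2*I*sqrt(3)/3)
s(d) = (5*d + 2*I*sqrt(3)/3)**2 (s(d) = (2*I*sqrt(3)/3 + 5*(0 + d))**2 = (2*I*sqrt(3)/3 + 5*d)**2 = (5*d + 2*I*sqrt(3)/3)**2)
s(-5) + 20*(-34) = (15*(-5) + 2*I*sqrt(3))**2/9 + 20*(-34) = (-75 + 2*I*sqrt(3))**2/9 - 680 = -680 + (-75 + 2*I*sqrt(3))**2/9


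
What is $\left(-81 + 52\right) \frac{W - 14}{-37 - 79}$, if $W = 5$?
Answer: $- \frac{9}{4} \approx -2.25$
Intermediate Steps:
$\left(-81 + 52\right) \frac{W - 14}{-37 - 79} = \left(-81 + 52\right) \frac{5 - 14}{-37 - 79} = - 29 \left(- \frac{9}{-116}\right) = - 29 \left(\left(-9\right) \left(- \frac{1}{116}\right)\right) = \left(-29\right) \frac{9}{116} = - \frac{9}{4}$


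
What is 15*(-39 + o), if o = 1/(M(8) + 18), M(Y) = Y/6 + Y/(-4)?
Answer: -30375/52 ≈ -584.13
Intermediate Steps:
M(Y) = -Y/12 (M(Y) = Y*(1/6) + Y*(-1/4) = Y/6 - Y/4 = -Y/12)
o = 3/52 (o = 1/(-1/12*8 + 18) = 1/(-2/3 + 18) = 1/(52/3) = 3/52 ≈ 0.057692)
15*(-39 + o) = 15*(-39 + 3/52) = 15*(-2025/52) = -30375/52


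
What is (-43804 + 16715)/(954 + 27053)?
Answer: -27089/28007 ≈ -0.96722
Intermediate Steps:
(-43804 + 16715)/(954 + 27053) = -27089/28007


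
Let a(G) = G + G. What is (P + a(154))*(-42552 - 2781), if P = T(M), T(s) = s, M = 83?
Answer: -17725203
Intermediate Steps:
P = 83
a(G) = 2*G
(P + a(154))*(-42552 - 2781) = (83 + 2*154)*(-42552 - 2781) = (83 + 308)*(-45333) = 391*(-45333) = -17725203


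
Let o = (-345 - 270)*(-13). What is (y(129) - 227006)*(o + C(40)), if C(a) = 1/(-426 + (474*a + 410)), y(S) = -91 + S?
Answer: -4296994519251/2368 ≈ -1.8146e+9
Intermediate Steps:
C(a) = 1/(-16 + 474*a) (C(a) = 1/(-426 + (410 + 474*a)) = 1/(-16 + 474*a))
o = 7995 (o = -615*(-13) = 7995)
(y(129) - 227006)*(o + C(40)) = ((-91 + 129) - 227006)*(7995 + 1/(2*(-8 + 237*40))) = (38 - 227006)*(7995 + 1/(2*(-8 + 9480))) = -226968*(7995 + (1/2)/9472) = -226968*(7995 + (1/2)*(1/9472)) = -226968*(7995 + 1/18944) = -226968*151457281/18944 = -4296994519251/2368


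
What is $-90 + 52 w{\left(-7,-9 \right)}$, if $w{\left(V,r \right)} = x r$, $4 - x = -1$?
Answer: $-2430$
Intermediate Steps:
$x = 5$ ($x = 4 - -1 = 4 + 1 = 5$)
$w{\left(V,r \right)} = 5 r$
$-90 + 52 w{\left(-7,-9 \right)} = -90 + 52 \cdot 5 \left(-9\right) = -90 + 52 \left(-45\right) = -90 - 2340 = -2430$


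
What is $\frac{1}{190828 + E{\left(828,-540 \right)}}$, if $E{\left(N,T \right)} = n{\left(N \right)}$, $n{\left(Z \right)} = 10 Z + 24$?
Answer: $\frac{1}{199132} \approx 5.0218 \cdot 10^{-6}$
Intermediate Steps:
$n{\left(Z \right)} = 24 + 10 Z$
$E{\left(N,T \right)} = 24 + 10 N$
$\frac{1}{190828 + E{\left(828,-540 \right)}} = \frac{1}{190828 + \left(24 + 10 \cdot 828\right)} = \frac{1}{190828 + \left(24 + 8280\right)} = \frac{1}{190828 + 8304} = \frac{1}{199132}$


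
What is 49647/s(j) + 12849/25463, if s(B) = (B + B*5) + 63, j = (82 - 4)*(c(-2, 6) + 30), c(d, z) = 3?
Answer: 487803668/131618247 ≈ 3.7062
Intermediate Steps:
j = 2574 (j = (82 - 4)*(3 + 30) = 78*33 = 2574)
s(B) = 63 + 6*B (s(B) = (B + 5*B) + 63 = 6*B + 63 = 63 + 6*B)
49647/s(j) + 12849/25463 = 49647/(63 + 6*2574) + 12849/25463 = 49647/(63 + 15444) + 12849*(1/25463) = 49647/15507 + 12849/25463 = 49647*(1/15507) + 12849/25463 = 16549/5169 + 12849/25463 = 487803668/131618247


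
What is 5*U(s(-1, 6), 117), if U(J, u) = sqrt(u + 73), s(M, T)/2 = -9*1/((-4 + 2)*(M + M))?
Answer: 5*sqrt(190) ≈ 68.920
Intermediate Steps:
s(M, T) = 9/(2*M) (s(M, T) = 2*(-9*1/((-4 + 2)*(M + M))) = 2*(-9*(-1/(4*M))) = 2*(-(-9)/(4*M)) = 2*(9/(4*M)) = 9/(2*M))
U(J, u) = sqrt(73 + u)
5*U(s(-1, 6), 117) = 5*sqrt(73 + 117) = 5*sqrt(190)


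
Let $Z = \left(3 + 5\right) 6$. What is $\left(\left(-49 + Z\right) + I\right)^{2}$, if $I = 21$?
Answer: $400$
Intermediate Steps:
$Z = 48$ ($Z = 8 \cdot 6 = 48$)
$\left(\left(-49 + Z\right) + I\right)^{2} = \left(\left(-49 + 48\right) + 21\right)^{2} = \left(-1 + 21\right)^{2} = 20^{2} = 400$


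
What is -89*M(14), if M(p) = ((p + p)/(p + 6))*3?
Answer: -1869/5 ≈ -373.80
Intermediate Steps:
M(p) = 6*p/(6 + p) (M(p) = ((2*p)/(6 + p))*3 = (2*p/(6 + p))*3 = 6*p/(6 + p))
-89*M(14) = -534*14/(6 + 14) = -534*14/20 = -89*21/5 = -1869/5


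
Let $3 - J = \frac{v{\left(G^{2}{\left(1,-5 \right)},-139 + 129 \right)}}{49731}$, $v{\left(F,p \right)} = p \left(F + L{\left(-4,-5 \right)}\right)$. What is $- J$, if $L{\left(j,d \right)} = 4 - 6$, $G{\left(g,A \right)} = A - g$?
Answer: $- \frac{149533}{49731} \approx -3.0068$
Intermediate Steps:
$L{\left(j,d \right)} = -2$ ($L{\left(j,d \right)} = 4 - 6 = -2$)
$v{\left(F,p \right)} = p \left(-2 + F\right)$ ($v{\left(F,p \right)} = p \left(F - 2\right) = p \left(-2 + F\right)$)
$J = \frac{149533}{49731}$ ($J = 3 - \frac{\left(-139 + 129\right) \left(-2 + \left(-5 - 1\right)^{2}\right)}{49731} = 3 - - 10 \left(-2 + \left(-5 - 1\right)^{2}\right) \frac{1}{49731} = 3 - - 10 \left(-2 + \left(-6\right)^{2}\right) \frac{1}{49731} = 3 - - 10 \left(-2 + 36\right) \frac{1}{49731} = 3 - \left(-10\right) 34 \cdot \frac{1}{49731} = 3 - \left(-340\right) \frac{1}{49731} = 3 - - \frac{340}{49731} = 3 + \frac{340}{49731} = \frac{149533}{49731} \approx 3.0068$)
$- J = \left(-1\right) \frac{149533}{49731} = - \frac{149533}{49731}$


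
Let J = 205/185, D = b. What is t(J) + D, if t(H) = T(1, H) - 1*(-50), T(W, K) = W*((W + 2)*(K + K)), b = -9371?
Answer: -344631/37 ≈ -9314.3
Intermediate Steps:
T(W, K) = 2*K*W*(2 + W) (T(W, K) = W*((2 + W)*(2*K)) = W*(2*K*(2 + W)) = 2*K*W*(2 + W))
D = -9371
J = 41/37 (J = 205*(1/185) = 41/37 ≈ 1.1081)
t(H) = 50 + 6*H (t(H) = 2*H*1*(2 + 1) - 1*(-50) = 2*H*1*3 + 50 = 6*H + 50 = 50 + 6*H)
t(J) + D = (50 + 6*(41/37)) - 9371 = (50 + 246/37) - 9371 = 2096/37 - 9371 = -344631/37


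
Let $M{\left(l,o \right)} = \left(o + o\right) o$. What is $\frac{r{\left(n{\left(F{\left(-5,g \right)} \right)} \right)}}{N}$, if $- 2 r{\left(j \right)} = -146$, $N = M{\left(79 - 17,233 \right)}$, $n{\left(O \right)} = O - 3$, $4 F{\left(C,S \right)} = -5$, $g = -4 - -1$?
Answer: $\frac{73}{108578} \approx 0.00067233$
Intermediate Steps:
$g = -3$ ($g = -4 + 1 = -3$)
$F{\left(C,S \right)} = - \frac{5}{4}$ ($F{\left(C,S \right)} = \frac{1}{4} \left(-5\right) = - \frac{5}{4}$)
$n{\left(O \right)} = -3 + O$
$M{\left(l,o \right)} = 2 o^{2}$ ($M{\left(l,o \right)} = 2 o o = 2 o^{2}$)
$N = 108578$ ($N = 2 \cdot 233^{2} = 2 \cdot 54289 = 108578$)
$r{\left(j \right)} = 73$ ($r{\left(j \right)} = \left(- \frac{1}{2}\right) \left(-146\right) = 73$)
$\frac{r{\left(n{\left(F{\left(-5,g \right)} \right)} \right)}}{N} = \frac{73}{108578}$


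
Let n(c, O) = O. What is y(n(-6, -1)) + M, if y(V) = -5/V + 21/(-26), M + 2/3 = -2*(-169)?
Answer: 26639/78 ≈ 341.53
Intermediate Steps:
M = 1012/3 (M = -⅔ - 2*(-169) = -⅔ + 338 = 1012/3 ≈ 337.33)
y(V) = -21/26 - 5/V (y(V) = -5/V + 21*(-1/26) = -5/V - 21/26 = -21/26 - 5/V)
y(n(-6, -1)) + M = (-21/26 - 5/(-1)) + 1012/3 = (-21/26 - 5*(-1)) + 1012/3 = (-21/26 + 5) + 1012/3 = 109/26 + 1012/3 = 26639/78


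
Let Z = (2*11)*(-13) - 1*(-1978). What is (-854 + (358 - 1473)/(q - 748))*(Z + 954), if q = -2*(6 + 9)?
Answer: -877541931/389 ≈ -2.2559e+6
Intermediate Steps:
q = -30 (q = -2*15 = -30)
Z = 1692 (Z = 22*(-13) + 1978 = -286 + 1978 = 1692)
(-854 + (358 - 1473)/(q - 748))*(Z + 954) = (-854 + (358 - 1473)/(-30 - 748))*(1692 + 954) = (-854 - 1115/(-778))*2646 = (-854 - 1115*(-1/778))*2646 = (-854 + 1115/778)*2646 = -663297/778*2646 = -877541931/389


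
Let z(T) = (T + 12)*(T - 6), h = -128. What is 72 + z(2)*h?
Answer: 7240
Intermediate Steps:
z(T) = (-6 + T)*(12 + T) (z(T) = (12 + T)*(-6 + T) = (-6 + T)*(12 + T))
72 + z(2)*h = 72 + (-72 + 2² + 6*2)*(-128) = 72 + (-72 + 4 + 12)*(-128) = 72 - 56*(-128) = 72 + 7168 = 7240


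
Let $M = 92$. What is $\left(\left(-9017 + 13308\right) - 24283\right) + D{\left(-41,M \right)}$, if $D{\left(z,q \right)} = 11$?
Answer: $-19981$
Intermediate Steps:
$\left(\left(-9017 + 13308\right) - 24283\right) + D{\left(-41,M \right)} = \left(\left(-9017 + 13308\right) - 24283\right) + 11 = \left(4291 - 24283\right) + 11 = -19992 + 11 = -19981$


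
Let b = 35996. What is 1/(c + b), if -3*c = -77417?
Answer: 3/185405 ≈ 1.6181e-5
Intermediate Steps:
c = 77417/3 (c = -⅓*(-77417) = 77417/3 ≈ 25806.)
1/(c + b) = 1/(77417/3 + 35996) = 1/(185405/3) = 3/185405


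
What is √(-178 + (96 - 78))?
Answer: 4*I*√10 ≈ 12.649*I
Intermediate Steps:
√(-178 + (96 - 78)) = √(-178 + 18) = √(-160) = 4*I*√10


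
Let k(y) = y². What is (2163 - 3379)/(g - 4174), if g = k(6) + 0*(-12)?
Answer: 608/2069 ≈ 0.29386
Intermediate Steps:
g = 36 (g = 6² + 0*(-12) = 36 + 0 = 36)
(2163 - 3379)/(g - 4174) = (2163 - 3379)/(36 - 4174) = -1216/(-4138) = -1216*(-1/4138) = 608/2069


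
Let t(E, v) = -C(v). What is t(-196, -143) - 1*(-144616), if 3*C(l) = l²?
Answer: 413399/3 ≈ 1.3780e+5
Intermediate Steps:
C(l) = l²/3
t(E, v) = -v²/3
t(-196, -143) - 1*(-144616) = -⅓*(-143)² - 1*(-144616) = -⅓*20449 + 144616 = -20449/3 + 144616 = 413399/3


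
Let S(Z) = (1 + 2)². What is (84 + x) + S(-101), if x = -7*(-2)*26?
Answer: 457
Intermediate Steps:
x = 364 (x = 14*26 = 364)
S(Z) = 9 (S(Z) = 3² = 9)
(84 + x) + S(-101) = (84 + 364) + 9 = 448 + 9 = 457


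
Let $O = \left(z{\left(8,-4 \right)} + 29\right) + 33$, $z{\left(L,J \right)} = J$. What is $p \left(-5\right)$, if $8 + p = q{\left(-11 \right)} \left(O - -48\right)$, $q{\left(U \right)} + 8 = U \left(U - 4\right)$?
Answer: $-83170$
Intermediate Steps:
$q{\left(U \right)} = -8 + U \left(-4 + U\right)$ ($q{\left(U \right)} = -8 + U \left(U - 4\right) = -8 + U \left(-4 + U\right)$)
$O = 58$ ($O = \left(-4 + 29\right) + 33 = 25 + 33 = 58$)
$p = 16634$ ($p = -8 + \left(-8 + \left(-11\right)^{2} - -44\right) \left(58 - -48\right) = -8 + \left(-8 + 121 + 44\right) \left(58 + 48\right) = -8 + 157 \cdot 106 = -8 + 16642 = 16634$)
$p \left(-5\right) = 16634 \left(-5\right) = -83170$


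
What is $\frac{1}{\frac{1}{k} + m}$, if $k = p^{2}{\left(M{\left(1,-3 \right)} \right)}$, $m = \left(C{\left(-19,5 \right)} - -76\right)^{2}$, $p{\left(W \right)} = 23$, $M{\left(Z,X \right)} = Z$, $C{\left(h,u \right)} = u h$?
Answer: $\frac{529}{190970} \approx 0.0027701$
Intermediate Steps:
$C{\left(h,u \right)} = h u$
$m = 361$ ($m = \left(\left(-19\right) 5 - -76\right)^{2} = \left(-95 + 76\right)^{2} = \left(-19\right)^{2} = 361$)
$k = 529$ ($k = 23^{2} = 529$)
$\frac{1}{\frac{1}{k} + m} = \frac{1}{\frac{1}{529} + 361} = \frac{1}{\frac{190970}{529}} = \frac{529}{190970}$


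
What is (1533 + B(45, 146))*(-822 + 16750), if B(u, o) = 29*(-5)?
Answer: 22108064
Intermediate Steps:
B(u, o) = -145
(1533 + B(45, 146))*(-822 + 16750) = (1533 - 145)*(-822 + 16750) = 1388*15928 = 22108064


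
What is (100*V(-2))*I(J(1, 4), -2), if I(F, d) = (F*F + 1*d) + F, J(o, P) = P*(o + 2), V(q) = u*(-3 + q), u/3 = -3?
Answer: 693000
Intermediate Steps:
u = -9 (u = 3*(-3) = -9)
V(q) = 27 - 9*q (V(q) = -9*(-3 + q) = 27 - 9*q)
J(o, P) = P*(2 + o)
I(F, d) = F + d + F² (I(F, d) = (F² + d) + F = (d + F²) + F = F + d + F²)
(100*V(-2))*I(J(1, 4), -2) = (100*(27 - 9*(-2)))*(4*(2 + 1) - 2 + (4*(2 + 1))²) = (100*(27 + 18))*(4*3 - 2 + (4*3)²) = (100*45)*(12 - 2 + 12²) = 4500*(12 - 2 + 144) = 4500*154 = 693000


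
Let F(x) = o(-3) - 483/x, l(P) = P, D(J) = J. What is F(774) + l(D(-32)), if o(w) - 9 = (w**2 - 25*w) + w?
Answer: 14803/258 ≈ 57.376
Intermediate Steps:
o(w) = 9 + w**2 - 24*w (o(w) = 9 + ((w**2 - 25*w) + w) = 9 + (w**2 - 24*w) = 9 + w**2 - 24*w)
F(x) = 90 - 483/x (F(x) = (9 + (-3)**2 - 24*(-3)) - 483/x = (9 + 9 + 72) - 483/x = 90 - 483/x)
F(774) + l(D(-32)) = (90 - 483/774) - 32 = (90 - 483*1/774) - 32 = (90 - 161/258) - 32 = 23059/258 - 32 = 14803/258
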